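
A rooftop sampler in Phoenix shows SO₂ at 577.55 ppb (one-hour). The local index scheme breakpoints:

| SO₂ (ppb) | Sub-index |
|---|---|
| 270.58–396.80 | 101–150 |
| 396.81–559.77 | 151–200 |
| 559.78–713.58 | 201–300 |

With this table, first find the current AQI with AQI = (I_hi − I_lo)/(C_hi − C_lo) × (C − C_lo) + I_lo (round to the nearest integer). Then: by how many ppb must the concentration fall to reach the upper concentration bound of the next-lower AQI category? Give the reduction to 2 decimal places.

17.78

SO₂: 577.55 lies in 559.78–713.58, so I_lo=201, I_hi=300, C_lo=559.78, C_hi=713.58.
(300−201)/(713.58−559.78) × (577.55−559.78) + 201 = 99/153.80 × 17.77 + 201 ≈ 212.44 → 212.
Current AQI 212 is in the Very Unhealthy range (201–300). The next-lower category tops out at AQI 200, whose upper concentration bound is 559.77 ppb.
Reduction needed = 577.55 − 559.77 = 17.78 ppb.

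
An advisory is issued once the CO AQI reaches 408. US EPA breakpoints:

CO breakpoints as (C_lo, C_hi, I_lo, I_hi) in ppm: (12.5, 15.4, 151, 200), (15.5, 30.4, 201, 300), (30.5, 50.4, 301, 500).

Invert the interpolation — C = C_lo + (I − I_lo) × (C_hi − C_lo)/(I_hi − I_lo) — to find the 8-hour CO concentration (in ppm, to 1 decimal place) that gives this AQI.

AQI 408 lies in the 301–500 band, which corresponds to 30.5–50.4 ppm.
C = 30.5 + (408−301)×(50.4−30.5)/(500−301) = 30.5 + 107×19.9/199 ≈ 41.200 ppm → 41.2 ppm to 1 dp.

41.2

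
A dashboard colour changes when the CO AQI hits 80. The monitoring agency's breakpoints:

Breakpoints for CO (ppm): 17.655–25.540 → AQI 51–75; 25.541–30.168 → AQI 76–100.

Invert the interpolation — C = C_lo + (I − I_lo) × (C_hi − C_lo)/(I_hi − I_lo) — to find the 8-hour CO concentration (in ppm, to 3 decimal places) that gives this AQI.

AQI 80 lies in the 76–100 band, which corresponds to 25.541–30.168 ppm.
C = 25.541 + (80−76)×(30.168−25.541)/(100−76) = 25.541 + 4×4.627/24 ≈ 26.31217 ppm → 26.312 ppm to 3 dp.

26.312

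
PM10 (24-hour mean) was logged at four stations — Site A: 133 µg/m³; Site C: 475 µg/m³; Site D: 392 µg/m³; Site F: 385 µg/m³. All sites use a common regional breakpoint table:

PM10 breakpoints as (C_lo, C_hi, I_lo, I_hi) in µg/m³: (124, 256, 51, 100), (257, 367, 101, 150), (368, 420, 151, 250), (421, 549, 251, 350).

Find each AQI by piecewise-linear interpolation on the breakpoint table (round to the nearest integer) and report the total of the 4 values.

727

Site A: row 124–256 (AQI 51–100). (100−51)·(133−124)/(256−124) + 51 = 49·9/132 + 51 ≈ 54.34 → 54.
Site C: 475 lies in 421–549, so I_lo=251, I_hi=350, C_lo=421, C_hi=549.
(350−251)/(549−421) × (475−421) + 251 = 99/128 × 54 + 251 ≈ 292.77 → 293.
Site D: row 368–420 (AQI 151–250). (250−151)·(392−368)/(420−368) + 151 = 99·24/52 + 151 ≈ 196.69 → 197.
Site F: 385 lies in 368–420, so I_lo=151, I_hi=250, C_lo=368, C_hi=420.
(250−151)/(420−368) × (385−368) + 151 = 99/52 × 17 + 151 ≈ 183.37 → 183.
AQIs: Site A=54, Site C=293, Site D=197, Site F=183. Sum = 54 + 293 + 197 + 183 = 727.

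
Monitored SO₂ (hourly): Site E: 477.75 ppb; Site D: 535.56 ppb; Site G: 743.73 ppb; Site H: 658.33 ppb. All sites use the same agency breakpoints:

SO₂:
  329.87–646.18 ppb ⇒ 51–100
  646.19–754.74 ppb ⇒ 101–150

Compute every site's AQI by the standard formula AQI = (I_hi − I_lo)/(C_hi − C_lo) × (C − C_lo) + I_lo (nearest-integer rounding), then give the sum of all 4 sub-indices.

408

Site E: row 329.87–646.18 (AQI 51–100). (100−51)·(477.75−329.87)/(646.18−329.87) + 51 = 49·147.88/316.31 + 51 ≈ 73.91 → 74.
Site D: row 329.87–646.18 (AQI 51–100). (100−51)·(535.56−329.87)/(646.18−329.87) + 51 = 49·205.69/316.31 + 51 ≈ 82.86 → 83.
Site G: 743.73 ∈ [646.19, 754.74] ↔ index [101, 150].
101 + (743.73−646.19)·(150−101)/(754.74−646.19) = 101 + 97.54·49/108.55 ≈ 145.03, so AQI = 145.
Site H: 658.33 ∈ [646.19, 754.74] ↔ index [101, 150].
101 + (658.33−646.19)·(150−101)/(754.74−646.19) = 101 + 12.14·49/108.55 ≈ 106.48, so AQI = 106.
AQIs: Site E=74, Site D=83, Site G=145, Site H=106. Sum = 74 + 83 + 145 + 106 = 408.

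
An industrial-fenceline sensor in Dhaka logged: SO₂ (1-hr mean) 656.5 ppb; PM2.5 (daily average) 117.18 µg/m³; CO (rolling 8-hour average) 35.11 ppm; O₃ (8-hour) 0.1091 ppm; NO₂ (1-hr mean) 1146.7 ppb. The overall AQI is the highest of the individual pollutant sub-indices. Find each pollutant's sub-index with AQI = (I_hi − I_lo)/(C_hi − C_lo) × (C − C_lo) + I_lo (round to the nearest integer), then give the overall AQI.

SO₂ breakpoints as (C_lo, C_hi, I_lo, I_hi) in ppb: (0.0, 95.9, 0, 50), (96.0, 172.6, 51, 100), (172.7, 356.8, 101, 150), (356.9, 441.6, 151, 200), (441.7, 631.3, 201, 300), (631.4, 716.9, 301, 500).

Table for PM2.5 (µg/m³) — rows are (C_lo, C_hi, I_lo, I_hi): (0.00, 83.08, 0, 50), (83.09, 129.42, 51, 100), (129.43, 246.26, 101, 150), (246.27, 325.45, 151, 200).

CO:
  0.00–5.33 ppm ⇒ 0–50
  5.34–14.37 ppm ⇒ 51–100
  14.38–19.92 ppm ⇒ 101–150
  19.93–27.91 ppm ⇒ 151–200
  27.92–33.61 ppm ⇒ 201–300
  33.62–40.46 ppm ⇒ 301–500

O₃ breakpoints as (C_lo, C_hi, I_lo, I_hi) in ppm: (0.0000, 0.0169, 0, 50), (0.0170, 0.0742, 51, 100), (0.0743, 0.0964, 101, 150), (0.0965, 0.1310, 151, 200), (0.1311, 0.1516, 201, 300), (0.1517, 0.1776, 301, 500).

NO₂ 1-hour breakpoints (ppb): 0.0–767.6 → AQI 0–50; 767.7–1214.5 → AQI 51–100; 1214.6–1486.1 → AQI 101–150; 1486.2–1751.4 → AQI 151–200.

SO₂: row 631.4–716.9 (AQI 301–500). (500−301)·(656.5−631.4)/(716.9−631.4) + 301 = 199·25.1/85.5 + 301 ≈ 359.42 → 359.
PM2.5: 117.18 lies in 83.09–129.42, so I_lo=51, I_hi=100, C_lo=83.09, C_hi=129.42.
(100−51)/(129.42−83.09) × (117.18−83.09) + 51 = 49/46.33 × 34.09 + 51 ≈ 87.05 → 87.
CO: 35.11 ∈ [33.62, 40.46] ↔ index [301, 500].
301 + (35.11−33.62)·(500−301)/(40.46−33.62) = 301 + 1.49·199/6.84 ≈ 344.35, so AQI = 344.
O₃ 0.1091: bracket 0.0965–0.1310 → index 151–200; slope 49/0.0345, offset 0.0126.
AQI = 151 + 49/0.0345·0.0126 ≈ 168.90 ⇒ 169.
NO₂: 1146.7 ∈ [767.7, 1214.5] ↔ index [51, 100].
51 + (1146.7−767.7)·(100−51)/(1214.5−767.7) = 51 + 379.0·49/446.8 ≈ 92.56, so AQI = 93.
Sub-indices: SO₂→359, PM2.5→87, CO→344, O₃→169, NO₂→93. Overall AQI = max = 359; dominant pollutant is SO₂.

359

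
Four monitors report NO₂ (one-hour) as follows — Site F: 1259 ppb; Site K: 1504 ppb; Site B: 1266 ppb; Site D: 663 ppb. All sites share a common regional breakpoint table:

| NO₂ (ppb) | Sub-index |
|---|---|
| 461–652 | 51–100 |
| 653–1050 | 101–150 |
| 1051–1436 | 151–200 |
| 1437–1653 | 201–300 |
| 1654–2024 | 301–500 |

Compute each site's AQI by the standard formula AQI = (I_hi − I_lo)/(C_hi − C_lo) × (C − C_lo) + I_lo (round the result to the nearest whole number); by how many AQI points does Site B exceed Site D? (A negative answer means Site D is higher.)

Site F: 1259 ∈ [1051, 1436] ↔ index [151, 200].
151 + (1259−1051)·(200−151)/(1436−1051) = 151 + 208·49/385 ≈ 177.47, so AQI = 177.
Site K 1504: bracket 1437–1653 → index 201–300; slope 99/216, offset 67.
AQI = 201 + 99/216·67 ≈ 231.71 ⇒ 232.
Site B: 1266 lies in 1051–1436, so I_lo=151, I_hi=200, C_lo=1051, C_hi=1436.
(200−151)/(1436−1051) × (1266−1051) + 151 = 49/385 × 215 + 151 ≈ 178.36 → 178.
Site D: 663 lies in 653–1050, so I_lo=101, I_hi=150, C_lo=653, C_hi=1050.
(150−101)/(1050−653) × (663−653) + 101 = 49/397 × 10 + 101 ≈ 102.23 → 102.
AQIs: Site F=177, Site K=232, Site B=178, Site D=102. Site B (178) − Site D (102) = 76.

76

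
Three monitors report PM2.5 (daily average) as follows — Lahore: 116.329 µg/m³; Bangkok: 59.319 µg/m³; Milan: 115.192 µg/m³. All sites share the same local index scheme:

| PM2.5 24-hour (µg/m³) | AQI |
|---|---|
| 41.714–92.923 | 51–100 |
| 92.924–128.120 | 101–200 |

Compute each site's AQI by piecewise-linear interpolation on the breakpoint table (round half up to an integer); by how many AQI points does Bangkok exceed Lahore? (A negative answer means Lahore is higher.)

-99

Lahore: 116.329 ∈ [92.924, 128.120] ↔ index [101, 200].
101 + (116.329−92.924)·(200−101)/(128.120−92.924) = 101 + 23.405·99/35.196 ≈ 166.83, so AQI = 167.
Bangkok: 59.319 ∈ [41.714, 92.923] ↔ index [51, 100].
51 + (59.319−41.714)·(100−51)/(92.923−41.714) = 51 + 17.605·49/51.209 ≈ 67.85, so AQI = 68.
Milan: 115.192 ∈ [92.924, 128.120] ↔ index [101, 200].
101 + (115.192−92.924)·(200−101)/(128.120−92.924) = 101 + 22.268·99/35.196 ≈ 163.64, so AQI = 164.
AQIs: Lahore=167, Bangkok=68, Milan=164. Bangkok (68) − Lahore (167) = -99.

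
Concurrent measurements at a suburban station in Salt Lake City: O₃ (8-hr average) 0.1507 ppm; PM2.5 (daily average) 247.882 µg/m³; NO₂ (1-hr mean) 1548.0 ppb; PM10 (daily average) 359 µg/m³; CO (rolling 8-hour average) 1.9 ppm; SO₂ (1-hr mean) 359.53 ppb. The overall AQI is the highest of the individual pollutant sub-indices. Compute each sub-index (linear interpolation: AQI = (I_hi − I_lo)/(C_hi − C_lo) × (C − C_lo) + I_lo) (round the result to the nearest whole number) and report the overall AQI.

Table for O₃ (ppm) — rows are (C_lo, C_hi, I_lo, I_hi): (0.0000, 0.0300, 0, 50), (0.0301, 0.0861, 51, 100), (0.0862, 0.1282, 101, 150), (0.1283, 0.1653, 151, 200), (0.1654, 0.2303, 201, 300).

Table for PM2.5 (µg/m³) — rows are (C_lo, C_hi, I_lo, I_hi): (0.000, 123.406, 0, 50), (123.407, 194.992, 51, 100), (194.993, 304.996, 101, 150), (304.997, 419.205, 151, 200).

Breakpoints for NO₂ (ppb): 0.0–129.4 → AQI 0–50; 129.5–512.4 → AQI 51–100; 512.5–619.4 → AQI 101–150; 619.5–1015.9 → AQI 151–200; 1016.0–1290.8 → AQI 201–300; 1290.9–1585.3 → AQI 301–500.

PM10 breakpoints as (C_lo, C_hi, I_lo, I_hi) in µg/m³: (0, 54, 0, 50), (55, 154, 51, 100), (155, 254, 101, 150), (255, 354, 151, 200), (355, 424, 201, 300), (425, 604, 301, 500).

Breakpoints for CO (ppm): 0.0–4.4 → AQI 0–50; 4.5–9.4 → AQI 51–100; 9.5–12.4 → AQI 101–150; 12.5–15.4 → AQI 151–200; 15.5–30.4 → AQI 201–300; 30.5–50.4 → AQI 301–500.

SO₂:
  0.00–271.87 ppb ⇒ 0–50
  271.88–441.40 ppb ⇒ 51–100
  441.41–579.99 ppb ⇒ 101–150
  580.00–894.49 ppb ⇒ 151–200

O₃: 0.1507 lies in 0.1283–0.1653, so I_lo=151, I_hi=200, C_lo=0.1283, C_hi=0.1653.
(200−151)/(0.1653−0.1283) × (0.1507−0.1283) + 151 = 49/0.0370 × 0.0224 + 151 ≈ 180.66 → 181.
PM2.5 247.882: bracket 194.993–304.996 → index 101–150; slope 49/110.003, offset 52.889.
AQI = 101 + 49/110.003·52.889 ≈ 124.56 ⇒ 125.
NO₂: 1548.0 lies in 1290.9–1585.3, so I_lo=301, I_hi=500, C_lo=1290.9, C_hi=1585.3.
(500−301)/(1585.3−1290.9) × (1548.0−1290.9) + 301 = 199/294.4 × 257.1 + 301 ≈ 474.79 → 475.
PM10 359: bracket 355–424 → index 201–300; slope 99/69, offset 4.
AQI = 201 + 99/69·4 ≈ 206.74 ⇒ 207.
CO: row 0.0–4.4 (AQI 0–50). (50−0)·(1.9−0.0)/(4.4−0.0) + 0 = 50·1.9/4.4 + 0 ≈ 21.59 → 22.
SO₂: 359.53 lies in 271.88–441.40, so I_lo=51, I_hi=100, C_lo=271.88, C_hi=441.40.
(100−51)/(441.40−271.88) × (359.53−271.88) + 51 = 49/169.52 × 87.65 + 51 ≈ 76.34 → 76.
Sub-indices: O₃→181, PM2.5→125, NO₂→475, PM10→207, CO→22, SO₂→76. Overall AQI = max = 475; dominant pollutant is NO₂.

475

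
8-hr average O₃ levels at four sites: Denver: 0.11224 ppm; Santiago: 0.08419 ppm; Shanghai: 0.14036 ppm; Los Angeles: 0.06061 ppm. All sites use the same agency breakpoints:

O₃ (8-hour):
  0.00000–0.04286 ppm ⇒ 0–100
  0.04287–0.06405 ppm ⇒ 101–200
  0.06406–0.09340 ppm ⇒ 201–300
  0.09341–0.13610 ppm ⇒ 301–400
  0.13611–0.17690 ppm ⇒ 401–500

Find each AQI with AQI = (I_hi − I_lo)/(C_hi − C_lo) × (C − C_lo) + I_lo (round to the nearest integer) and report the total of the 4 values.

1209

Denver: 0.11224 lies in 0.09341–0.13610, so I_lo=301, I_hi=400, C_lo=0.09341, C_hi=0.13610.
(400−301)/(0.13610−0.09341) × (0.11224−0.09341) + 301 = 99/0.04269 × 0.01883 + 301 ≈ 344.67 → 345.
Santiago: 0.08419 ∈ [0.06406, 0.09340] ↔ index [201, 300].
201 + (0.08419−0.06406)·(300−201)/(0.09340−0.06406) = 201 + 0.02013·99/0.02934 ≈ 268.92, so AQI = 269.
Shanghai: 0.14036 lies in 0.13611–0.17690, so I_lo=401, I_hi=500, C_lo=0.13611, C_hi=0.17690.
(500−401)/(0.17690−0.13611) × (0.14036−0.13611) + 401 = 99/0.04079 × 0.00425 + 401 ≈ 411.32 → 411.
Los Angeles 0.06061: bracket 0.04287–0.06405 → index 101–200; slope 99/0.02118, offset 0.01774.
AQI = 101 + 99/0.02118·0.01774 ≈ 183.92 ⇒ 184.
AQIs: Denver=345, Santiago=269, Shanghai=411, Los Angeles=184. Sum = 345 + 269 + 411 + 184 = 1209.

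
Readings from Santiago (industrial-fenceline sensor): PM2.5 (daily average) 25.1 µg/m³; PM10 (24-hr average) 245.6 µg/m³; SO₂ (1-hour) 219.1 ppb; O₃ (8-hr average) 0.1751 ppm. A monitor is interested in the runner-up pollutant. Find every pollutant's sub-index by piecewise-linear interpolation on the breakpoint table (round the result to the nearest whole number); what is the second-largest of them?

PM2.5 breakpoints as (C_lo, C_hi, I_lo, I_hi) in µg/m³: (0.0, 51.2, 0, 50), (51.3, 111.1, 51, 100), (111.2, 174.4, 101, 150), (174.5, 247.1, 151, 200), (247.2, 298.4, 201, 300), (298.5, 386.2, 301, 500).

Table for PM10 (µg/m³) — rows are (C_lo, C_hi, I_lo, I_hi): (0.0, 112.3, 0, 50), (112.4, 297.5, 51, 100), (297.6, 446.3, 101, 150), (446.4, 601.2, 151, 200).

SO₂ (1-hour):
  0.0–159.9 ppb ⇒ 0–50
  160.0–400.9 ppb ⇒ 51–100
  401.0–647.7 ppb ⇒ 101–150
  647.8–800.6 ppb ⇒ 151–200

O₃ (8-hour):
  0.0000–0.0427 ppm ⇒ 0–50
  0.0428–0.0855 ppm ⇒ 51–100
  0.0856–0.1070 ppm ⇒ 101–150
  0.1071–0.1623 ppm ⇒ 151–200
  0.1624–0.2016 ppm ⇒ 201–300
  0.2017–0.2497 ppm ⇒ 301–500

PM2.5: 25.1 lies in 0.0–51.2, so I_lo=0, I_hi=50, C_lo=0.0, C_hi=51.2.
(50−0)/(51.2−0.0) × (25.1−0.0) + 0 = 50/51.2 × 25.1 + 0 ≈ 24.51 → 25.
PM10: row 112.4–297.5 (AQI 51–100). (100−51)·(245.6−112.4)/(297.5−112.4) + 51 = 49·133.2/185.1 + 51 ≈ 86.26 → 86.
SO₂: 219.1 lies in 160.0–400.9, so I_lo=51, I_hi=100, C_lo=160.0, C_hi=400.9.
(100−51)/(400.9−160.0) × (219.1−160.0) + 51 = 49/240.9 × 59.1 + 51 ≈ 63.02 → 63.
O₃: row 0.1624–0.2016 (AQI 201–300). (300−201)·(0.1751−0.1624)/(0.2016−0.1624) + 201 = 99·0.0127/0.0392 + 201 ≈ 233.07 → 233.
Sub-indices: PM2.5→25, PM10→86, SO₂→63, O₃→233. Ranked high→low: 233, 86, 63, 25. Second-highest sub-index = 86.

86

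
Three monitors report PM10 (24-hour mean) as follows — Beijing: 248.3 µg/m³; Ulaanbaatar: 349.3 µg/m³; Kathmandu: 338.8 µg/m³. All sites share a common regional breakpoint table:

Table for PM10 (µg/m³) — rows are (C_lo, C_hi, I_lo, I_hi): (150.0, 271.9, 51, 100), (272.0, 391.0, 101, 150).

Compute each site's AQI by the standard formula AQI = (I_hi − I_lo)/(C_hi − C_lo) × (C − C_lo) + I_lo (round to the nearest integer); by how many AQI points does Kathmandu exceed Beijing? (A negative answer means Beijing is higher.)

Beijing: row 150.0–271.9 (AQI 51–100). (100−51)·(248.3−150.0)/(271.9−150.0) + 51 = 49·98.3/121.9 + 51 ≈ 90.51 → 91.
Ulaanbaatar: 349.3 lies in 272.0–391.0, so I_lo=101, I_hi=150, C_lo=272.0, C_hi=391.0.
(150−101)/(391.0−272.0) × (349.3−272.0) + 101 = 49/119.0 × 77.3 + 101 ≈ 132.83 → 133.
Kathmandu: row 272.0–391.0 (AQI 101–150). (150−101)·(338.8−272.0)/(391.0−272.0) + 101 = 49·66.8/119.0 + 101 ≈ 128.51 → 129.
AQIs: Beijing=91, Ulaanbaatar=133, Kathmandu=129. Kathmandu (129) − Beijing (91) = 38.

38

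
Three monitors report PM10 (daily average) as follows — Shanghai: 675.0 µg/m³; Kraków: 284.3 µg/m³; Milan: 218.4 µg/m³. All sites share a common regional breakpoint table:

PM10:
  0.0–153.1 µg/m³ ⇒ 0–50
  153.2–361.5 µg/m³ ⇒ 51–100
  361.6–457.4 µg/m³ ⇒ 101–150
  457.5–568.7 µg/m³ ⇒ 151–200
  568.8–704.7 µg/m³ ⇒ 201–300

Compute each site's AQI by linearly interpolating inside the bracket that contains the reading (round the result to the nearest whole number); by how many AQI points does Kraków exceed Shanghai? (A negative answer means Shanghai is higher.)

Shanghai 675.0: bracket 568.8–704.7 → index 201–300; slope 99/135.9, offset 106.2.
AQI = 201 + 99/135.9·106.2 ≈ 278.36 ⇒ 278.
Kraków: 284.3 ∈ [153.2, 361.5] ↔ index [51, 100].
51 + (284.3−153.2)·(100−51)/(361.5−153.2) = 51 + 131.1·49/208.3 ≈ 81.84, so AQI = 82.
Milan: row 153.2–361.5 (AQI 51–100). (100−51)·(218.4−153.2)/(361.5−153.2) + 51 = 49·65.2/208.3 + 51 ≈ 66.34 → 66.
AQIs: Shanghai=278, Kraków=82, Milan=66. Kraków (82) − Shanghai (278) = -196.

-196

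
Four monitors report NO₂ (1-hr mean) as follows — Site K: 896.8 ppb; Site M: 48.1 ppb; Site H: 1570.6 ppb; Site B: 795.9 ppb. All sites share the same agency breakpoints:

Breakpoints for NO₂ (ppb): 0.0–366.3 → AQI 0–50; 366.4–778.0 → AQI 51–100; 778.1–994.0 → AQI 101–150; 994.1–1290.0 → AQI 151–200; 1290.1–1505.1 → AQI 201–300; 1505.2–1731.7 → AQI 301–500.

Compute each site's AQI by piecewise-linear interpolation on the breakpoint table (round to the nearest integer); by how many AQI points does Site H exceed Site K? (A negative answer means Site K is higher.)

Site K: row 778.1–994.0 (AQI 101–150). (150−101)·(896.8−778.1)/(994.0−778.1) + 101 = 49·118.7/215.9 + 101 ≈ 127.94 → 128.
Site M: row 0.0–366.3 (AQI 0–50). (50−0)·(48.1−0.0)/(366.3−0.0) + 0 = 50·48.1/366.3 + 0 ≈ 6.57 → 7.
Site H: row 1505.2–1731.7 (AQI 301–500). (500−301)·(1570.6−1505.2)/(1731.7−1505.2) + 301 = 199·65.4/226.5 + 301 ≈ 358.46 → 358.
Site B 795.9: bracket 778.1–994.0 → index 101–150; slope 49/215.9, offset 17.8.
AQI = 101 + 49/215.9·17.8 ≈ 105.04 ⇒ 105.
AQIs: Site K=128, Site M=7, Site H=358, Site B=105. Site H (358) − Site K (128) = 230.

230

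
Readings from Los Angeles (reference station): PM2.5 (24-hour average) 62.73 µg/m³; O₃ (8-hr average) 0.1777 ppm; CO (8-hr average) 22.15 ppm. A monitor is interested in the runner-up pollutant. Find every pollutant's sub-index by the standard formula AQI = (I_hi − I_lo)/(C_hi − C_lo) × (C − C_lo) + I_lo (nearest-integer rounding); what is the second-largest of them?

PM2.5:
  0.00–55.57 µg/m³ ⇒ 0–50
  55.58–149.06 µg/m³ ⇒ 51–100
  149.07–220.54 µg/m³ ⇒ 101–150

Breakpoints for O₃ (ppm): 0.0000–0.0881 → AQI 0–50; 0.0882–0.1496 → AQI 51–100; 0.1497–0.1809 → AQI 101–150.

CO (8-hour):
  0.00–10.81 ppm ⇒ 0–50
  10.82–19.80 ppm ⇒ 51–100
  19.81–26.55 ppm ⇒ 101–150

PM2.5: row 55.58–149.06 (AQI 51–100). (100−51)·(62.73−55.58)/(149.06−55.58) + 51 = 49·7.15/93.48 + 51 ≈ 54.75 → 55.
O₃: 0.1777 lies in 0.1497–0.1809, so I_lo=101, I_hi=150, C_lo=0.1497, C_hi=0.1809.
(150−101)/(0.1809−0.1497) × (0.1777−0.1497) + 101 = 49/0.0312 × 0.0280 + 101 ≈ 144.97 → 145.
CO: 22.15 lies in 19.81–26.55, so I_lo=101, I_hi=150, C_lo=19.81, C_hi=26.55.
(150−101)/(26.55−19.81) × (22.15−19.81) + 101 = 49/6.74 × 2.34 + 101 ≈ 118.01 → 118.
Sub-indices: PM2.5→55, O₃→145, CO→118. Ranked high→low: 145, 118, 55. Second-highest sub-index = 118.

118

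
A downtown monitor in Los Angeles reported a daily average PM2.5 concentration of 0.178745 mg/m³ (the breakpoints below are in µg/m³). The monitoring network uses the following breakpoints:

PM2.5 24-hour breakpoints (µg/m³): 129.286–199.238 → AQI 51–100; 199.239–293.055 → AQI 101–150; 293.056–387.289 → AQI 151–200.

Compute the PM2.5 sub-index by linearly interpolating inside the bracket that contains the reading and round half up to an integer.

86

Convert: 0.178745 mg/m³ = 178.745 µg/m³.
PM2.5: 178.745 lies in 129.286–199.238, so I_lo=51, I_hi=100, C_lo=129.286, C_hi=199.238.
(100−51)/(199.238−129.286) × (178.745−129.286) + 51 = 49/69.952 × 49.459 + 51 ≈ 85.65 → 86.
AQI 86 falls in the Moderate category.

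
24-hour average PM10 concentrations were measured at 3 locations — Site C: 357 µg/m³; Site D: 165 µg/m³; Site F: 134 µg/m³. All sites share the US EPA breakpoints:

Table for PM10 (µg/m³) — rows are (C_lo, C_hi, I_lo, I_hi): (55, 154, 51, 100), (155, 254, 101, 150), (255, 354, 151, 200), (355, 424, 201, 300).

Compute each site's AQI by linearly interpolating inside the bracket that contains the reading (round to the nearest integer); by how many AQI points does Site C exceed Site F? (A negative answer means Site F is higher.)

114

Site C: 357 ∈ [355, 424] ↔ index [201, 300].
201 + (357−355)·(300−201)/(424−355) = 201 + 2·99/69 ≈ 203.87, so AQI = 204.
Site D: row 155–254 (AQI 101–150). (150−101)·(165−155)/(254−155) + 101 = 49·10/99 + 101 ≈ 105.95 → 106.
Site F 134: bracket 55–154 → index 51–100; slope 49/99, offset 79.
AQI = 51 + 49/99·79 ≈ 90.10 ⇒ 90.
AQIs: Site C=204, Site D=106, Site F=90. Site C (204) − Site F (90) = 114.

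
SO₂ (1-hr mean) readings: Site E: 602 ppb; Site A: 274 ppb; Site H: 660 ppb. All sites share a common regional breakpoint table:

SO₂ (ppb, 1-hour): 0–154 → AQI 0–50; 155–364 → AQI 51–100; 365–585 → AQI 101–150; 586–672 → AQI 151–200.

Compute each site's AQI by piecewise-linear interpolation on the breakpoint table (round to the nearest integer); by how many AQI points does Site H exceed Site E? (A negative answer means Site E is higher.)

33

Site E: row 586–672 (AQI 151–200). (200−151)·(602−586)/(672−586) + 151 = 49·16/86 + 151 ≈ 160.12 → 160.
Site A: 274 lies in 155–364, so I_lo=51, I_hi=100, C_lo=155, C_hi=364.
(100−51)/(364−155) × (274−155) + 51 = 49/209 × 119 + 51 ≈ 78.90 → 79.
Site H: 660 ∈ [586, 672] ↔ index [151, 200].
151 + (660−586)·(200−151)/(672−586) = 151 + 74·49/86 ≈ 193.16, so AQI = 193.
AQIs: Site E=160, Site A=79, Site H=193. Site H (193) − Site E (160) = 33.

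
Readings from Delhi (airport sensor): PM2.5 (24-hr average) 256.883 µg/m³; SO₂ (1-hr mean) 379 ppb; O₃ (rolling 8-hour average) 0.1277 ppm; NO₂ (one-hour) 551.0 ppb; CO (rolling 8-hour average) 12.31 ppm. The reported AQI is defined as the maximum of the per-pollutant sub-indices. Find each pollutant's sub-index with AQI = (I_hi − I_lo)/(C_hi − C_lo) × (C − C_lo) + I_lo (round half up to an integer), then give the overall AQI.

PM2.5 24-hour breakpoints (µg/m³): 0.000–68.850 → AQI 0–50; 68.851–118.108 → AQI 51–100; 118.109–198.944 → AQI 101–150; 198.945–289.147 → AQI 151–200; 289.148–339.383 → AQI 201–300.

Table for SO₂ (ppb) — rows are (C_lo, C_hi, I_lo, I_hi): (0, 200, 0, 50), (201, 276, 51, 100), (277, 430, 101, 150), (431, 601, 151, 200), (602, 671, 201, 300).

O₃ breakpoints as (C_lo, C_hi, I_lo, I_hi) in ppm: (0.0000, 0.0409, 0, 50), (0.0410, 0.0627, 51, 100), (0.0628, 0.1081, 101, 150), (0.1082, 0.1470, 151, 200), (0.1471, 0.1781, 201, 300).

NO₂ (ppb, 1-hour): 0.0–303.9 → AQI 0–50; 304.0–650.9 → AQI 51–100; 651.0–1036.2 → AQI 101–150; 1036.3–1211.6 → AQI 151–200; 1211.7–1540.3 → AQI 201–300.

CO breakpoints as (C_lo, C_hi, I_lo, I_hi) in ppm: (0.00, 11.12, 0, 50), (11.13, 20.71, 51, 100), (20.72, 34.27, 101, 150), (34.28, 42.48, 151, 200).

PM2.5: 256.883 ∈ [198.945, 289.147] ↔ index [151, 200].
151 + (256.883−198.945)·(200−151)/(289.147−198.945) = 151 + 57.938·49/90.202 ≈ 182.47, so AQI = 182.
SO₂: 379 ∈ [277, 430] ↔ index [101, 150].
101 + (379−277)·(150−101)/(430−277) = 101 + 102·49/153 ≈ 133.67, so AQI = 134.
O₃: 0.1277 lies in 0.1082–0.1470, so I_lo=151, I_hi=200, C_lo=0.1082, C_hi=0.1470.
(200−151)/(0.1470−0.1082) × (0.1277−0.1082) + 151 = 49/0.0388 × 0.0195 + 151 ≈ 175.63 → 176.
NO₂: row 304.0–650.9 (AQI 51–100). (100−51)·(551.0−304.0)/(650.9−304.0) + 51 = 49·247.0/346.9 + 51 ≈ 85.89 → 86.
CO: 12.31 lies in 11.13–20.71, so I_lo=51, I_hi=100, C_lo=11.13, C_hi=20.71.
(100−51)/(20.71−11.13) × (12.31−11.13) + 51 = 49/9.58 × 1.18 + 51 ≈ 57.04 → 57.
Sub-indices: PM2.5→182, SO₂→134, O₃→176, NO₂→86, CO→57. Overall AQI = max = 182; dominant pollutant is PM2.5.

182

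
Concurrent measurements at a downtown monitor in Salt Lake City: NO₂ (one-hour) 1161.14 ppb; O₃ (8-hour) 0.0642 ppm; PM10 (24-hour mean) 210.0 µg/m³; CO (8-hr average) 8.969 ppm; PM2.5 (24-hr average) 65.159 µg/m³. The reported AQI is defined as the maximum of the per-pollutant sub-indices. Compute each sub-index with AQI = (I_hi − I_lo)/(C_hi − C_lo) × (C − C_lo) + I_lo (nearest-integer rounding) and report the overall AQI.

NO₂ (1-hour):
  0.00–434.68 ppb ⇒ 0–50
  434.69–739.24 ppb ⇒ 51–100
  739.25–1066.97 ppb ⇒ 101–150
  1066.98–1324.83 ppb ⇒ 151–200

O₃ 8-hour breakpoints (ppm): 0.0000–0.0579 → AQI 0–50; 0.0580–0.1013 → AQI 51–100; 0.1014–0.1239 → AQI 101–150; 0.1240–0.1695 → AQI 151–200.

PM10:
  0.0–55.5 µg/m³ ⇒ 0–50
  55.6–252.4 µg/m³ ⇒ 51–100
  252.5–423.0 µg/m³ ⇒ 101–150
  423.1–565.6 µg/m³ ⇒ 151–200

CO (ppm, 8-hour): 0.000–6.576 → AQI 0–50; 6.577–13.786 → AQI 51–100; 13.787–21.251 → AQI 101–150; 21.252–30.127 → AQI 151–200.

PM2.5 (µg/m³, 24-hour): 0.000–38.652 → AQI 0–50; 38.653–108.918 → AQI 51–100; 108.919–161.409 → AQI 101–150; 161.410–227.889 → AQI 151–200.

NO₂ 1161.14: bracket 1066.98–1324.83 → index 151–200; slope 49/257.85, offset 94.16.
AQI = 151 + 49/257.85·94.16 ≈ 168.89 ⇒ 169.
O₃ 0.0642: bracket 0.0580–0.1013 → index 51–100; slope 49/0.0433, offset 0.0062.
AQI = 51 + 49/0.0433·0.0062 ≈ 58.02 ⇒ 58.
PM10: 210.0 lies in 55.6–252.4, so I_lo=51, I_hi=100, C_lo=55.6, C_hi=252.4.
(100−51)/(252.4−55.6) × (210.0−55.6) + 51 = 49/196.8 × 154.4 + 51 ≈ 89.44 → 89.
CO: 8.969 ∈ [6.577, 13.786] ↔ index [51, 100].
51 + (8.969−6.577)·(100−51)/(13.786−6.577) = 51 + 2.392·49/7.209 ≈ 67.26, so AQI = 67.
PM2.5: row 38.653–108.918 (AQI 51–100). (100−51)·(65.159−38.653)/(108.918−38.653) + 51 = 49·26.506/70.265 + 51 ≈ 69.48 → 69.
Sub-indices: NO₂→169, O₃→58, PM10→89, CO→67, PM2.5→69. Overall AQI = max = 169; dominant pollutant is NO₂.

169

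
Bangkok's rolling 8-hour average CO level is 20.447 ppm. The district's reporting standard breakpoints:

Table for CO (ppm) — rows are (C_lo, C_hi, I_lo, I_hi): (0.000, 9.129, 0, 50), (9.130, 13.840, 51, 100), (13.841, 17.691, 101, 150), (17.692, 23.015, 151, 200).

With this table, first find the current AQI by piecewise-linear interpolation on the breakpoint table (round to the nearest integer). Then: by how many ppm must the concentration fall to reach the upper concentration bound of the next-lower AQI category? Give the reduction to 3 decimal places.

CO: 20.447 ∈ [17.692, 23.015] ↔ index [151, 200].
151 + (20.447−17.692)·(200−151)/(23.015−17.692) = 151 + 2.755·49/5.323 ≈ 176.36, so AQI = 176.
Current AQI 176 is in the Unhealthy range (151–200). The next-lower category tops out at AQI 150, whose upper concentration bound is 17.691 ppm.
Reduction needed = 20.447 − 17.691 = 2.756 ppm.

2.756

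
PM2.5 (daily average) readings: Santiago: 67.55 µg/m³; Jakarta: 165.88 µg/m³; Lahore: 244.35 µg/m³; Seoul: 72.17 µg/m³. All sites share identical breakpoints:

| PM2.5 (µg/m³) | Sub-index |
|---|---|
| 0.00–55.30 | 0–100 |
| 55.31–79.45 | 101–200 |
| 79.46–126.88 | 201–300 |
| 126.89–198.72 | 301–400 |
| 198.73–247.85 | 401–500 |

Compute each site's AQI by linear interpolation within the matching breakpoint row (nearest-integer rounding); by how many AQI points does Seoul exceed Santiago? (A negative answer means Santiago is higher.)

19

Santiago: row 55.31–79.45 (AQI 101–200). (200−101)·(67.55−55.31)/(79.45−55.31) + 101 = 99·12.24/24.14 + 101 ≈ 151.20 → 151.
Jakarta 165.88: bracket 126.89–198.72 → index 301–400; slope 99/71.83, offset 38.99.
AQI = 301 + 99/71.83·38.99 ≈ 354.74 ⇒ 355.
Lahore: 244.35 lies in 198.73–247.85, so I_lo=401, I_hi=500, C_lo=198.73, C_hi=247.85.
(500−401)/(247.85−198.73) × (244.35−198.73) + 401 = 99/49.12 × 45.62 + 401 ≈ 492.95 → 493.
Seoul: 72.17 ∈ [55.31, 79.45] ↔ index [101, 200].
101 + (72.17−55.31)·(200−101)/(79.45−55.31) = 101 + 16.86·99/24.14 ≈ 170.14, so AQI = 170.
AQIs: Santiago=151, Jakarta=355, Lahore=493, Seoul=170. Seoul (170) − Santiago (151) = 19.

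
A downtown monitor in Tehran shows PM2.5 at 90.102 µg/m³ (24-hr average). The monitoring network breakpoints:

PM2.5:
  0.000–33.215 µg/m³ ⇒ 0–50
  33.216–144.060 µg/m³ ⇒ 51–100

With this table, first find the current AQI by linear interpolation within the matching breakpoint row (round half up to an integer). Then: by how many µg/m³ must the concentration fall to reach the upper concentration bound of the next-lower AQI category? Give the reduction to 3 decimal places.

56.887

PM2.5: 90.102 ∈ [33.216, 144.060] ↔ index [51, 100].
51 + (90.102−33.216)·(100−51)/(144.060−33.216) = 51 + 56.886·49/110.844 ≈ 76.15, so AQI = 76.
Current AQI 76 is in the Moderate range (51–100). The next-lower category tops out at AQI 50, whose upper concentration bound is 33.215 µg/m³.
Reduction needed = 90.102 − 33.215 = 56.887 µg/m³.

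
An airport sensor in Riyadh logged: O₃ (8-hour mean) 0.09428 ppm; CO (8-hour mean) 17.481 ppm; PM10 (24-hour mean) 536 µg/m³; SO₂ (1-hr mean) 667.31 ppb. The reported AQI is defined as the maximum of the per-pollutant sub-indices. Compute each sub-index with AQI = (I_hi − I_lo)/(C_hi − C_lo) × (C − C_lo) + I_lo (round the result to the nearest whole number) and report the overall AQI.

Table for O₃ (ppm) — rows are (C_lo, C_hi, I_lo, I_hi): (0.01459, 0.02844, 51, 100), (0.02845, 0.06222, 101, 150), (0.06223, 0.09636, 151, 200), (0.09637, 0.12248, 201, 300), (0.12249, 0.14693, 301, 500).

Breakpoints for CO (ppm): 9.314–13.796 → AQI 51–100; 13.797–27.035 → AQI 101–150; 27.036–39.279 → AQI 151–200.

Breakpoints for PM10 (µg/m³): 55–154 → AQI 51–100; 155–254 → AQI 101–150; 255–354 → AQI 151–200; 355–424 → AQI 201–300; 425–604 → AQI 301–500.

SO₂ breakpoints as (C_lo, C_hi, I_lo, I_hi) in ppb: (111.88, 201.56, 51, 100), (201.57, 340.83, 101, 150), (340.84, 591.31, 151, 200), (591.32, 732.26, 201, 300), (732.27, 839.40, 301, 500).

O₃: 0.09428 lies in 0.06223–0.09636, so I_lo=151, I_hi=200, C_lo=0.06223, C_hi=0.09636.
(200−151)/(0.09636−0.06223) × (0.09428−0.06223) + 151 = 49/0.03413 × 0.03205 + 151 ≈ 197.01 → 197.
CO: 17.481 lies in 13.797–27.035, so I_lo=101, I_hi=150, C_lo=13.797, C_hi=27.035.
(150−101)/(27.035−13.797) × (17.481−13.797) + 101 = 49/13.238 × 3.684 + 101 ≈ 114.64 → 115.
PM10: 536 ∈ [425, 604] ↔ index [301, 500].
301 + (536−425)·(500−301)/(604−425) = 301 + 111·199/179 ≈ 424.40, so AQI = 424.
SO₂: 667.31 lies in 591.32–732.26, so I_lo=201, I_hi=300, C_lo=591.32, C_hi=732.26.
(300−201)/(732.26−591.32) × (667.31−591.32) + 201 = 99/140.94 × 75.99 + 201 ≈ 254.38 → 254.
Sub-indices: O₃→197, CO→115, PM10→424, SO₂→254. Overall AQI = max = 424; dominant pollutant is PM10.
AQI 424: Hazardous.

424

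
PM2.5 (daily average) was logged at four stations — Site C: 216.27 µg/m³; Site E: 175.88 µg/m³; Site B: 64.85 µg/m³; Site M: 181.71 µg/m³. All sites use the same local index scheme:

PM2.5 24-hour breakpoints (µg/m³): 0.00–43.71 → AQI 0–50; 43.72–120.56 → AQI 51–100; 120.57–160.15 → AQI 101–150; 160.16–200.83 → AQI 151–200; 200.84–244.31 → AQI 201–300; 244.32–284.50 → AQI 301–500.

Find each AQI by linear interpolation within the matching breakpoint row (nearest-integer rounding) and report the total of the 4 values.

647

Site C: 216.27 lies in 200.84–244.31, so I_lo=201, I_hi=300, C_lo=200.84, C_hi=244.31.
(300−201)/(244.31−200.84) × (216.27−200.84) + 201 = 99/43.47 × 15.43 + 201 ≈ 236.14 → 236.
Site E: row 160.16–200.83 (AQI 151–200). (200−151)·(175.88−160.16)/(200.83−160.16) + 151 = 49·15.72/40.67 + 151 ≈ 169.94 → 170.
Site B: 64.85 lies in 43.72–120.56, so I_lo=51, I_hi=100, C_lo=43.72, C_hi=120.56.
(100−51)/(120.56−43.72) × (64.85−43.72) + 51 = 49/76.84 × 21.13 + 51 ≈ 64.47 → 64.
Site M: 181.71 ∈ [160.16, 200.83] ↔ index [151, 200].
151 + (181.71−160.16)·(200−151)/(200.83−160.16) = 151 + 21.55·49/40.67 ≈ 176.96, so AQI = 177.
AQIs: Site C=236, Site E=170, Site B=64, Site M=177. Sum = 236 + 170 + 64 + 177 = 647.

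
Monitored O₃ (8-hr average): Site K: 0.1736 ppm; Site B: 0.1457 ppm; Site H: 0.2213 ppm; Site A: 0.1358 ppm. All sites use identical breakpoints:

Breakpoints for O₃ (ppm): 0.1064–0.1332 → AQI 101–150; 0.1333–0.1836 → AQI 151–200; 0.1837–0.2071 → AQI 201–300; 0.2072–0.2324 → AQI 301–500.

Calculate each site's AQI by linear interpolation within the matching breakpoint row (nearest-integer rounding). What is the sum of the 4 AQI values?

Site K: 0.1736 lies in 0.1333–0.1836, so I_lo=151, I_hi=200, C_lo=0.1333, C_hi=0.1836.
(200−151)/(0.1836−0.1333) × (0.1736−0.1333) + 151 = 49/0.0503 × 0.0403 + 151 ≈ 190.26 → 190.
Site B: 0.1457 ∈ [0.1333, 0.1836] ↔ index [151, 200].
151 + (0.1457−0.1333)·(200−151)/(0.1836−0.1333) = 151 + 0.0124·49/0.0503 ≈ 163.08, so AQI = 163.
Site H: 0.2213 ∈ [0.2072, 0.2324] ↔ index [301, 500].
301 + (0.2213−0.2072)·(500−301)/(0.2324−0.2072) = 301 + 0.0141·199/0.0252 ≈ 412.35, so AQI = 412.
Site A: 0.1358 ∈ [0.1333, 0.1836] ↔ index [151, 200].
151 + (0.1358−0.1333)·(200−151)/(0.1836−0.1333) = 151 + 0.0025·49/0.0503 ≈ 153.44, so AQI = 153.
AQIs: Site K=190, Site B=163, Site H=412, Site A=153. Sum = 190 + 163 + 412 + 153 = 918.

918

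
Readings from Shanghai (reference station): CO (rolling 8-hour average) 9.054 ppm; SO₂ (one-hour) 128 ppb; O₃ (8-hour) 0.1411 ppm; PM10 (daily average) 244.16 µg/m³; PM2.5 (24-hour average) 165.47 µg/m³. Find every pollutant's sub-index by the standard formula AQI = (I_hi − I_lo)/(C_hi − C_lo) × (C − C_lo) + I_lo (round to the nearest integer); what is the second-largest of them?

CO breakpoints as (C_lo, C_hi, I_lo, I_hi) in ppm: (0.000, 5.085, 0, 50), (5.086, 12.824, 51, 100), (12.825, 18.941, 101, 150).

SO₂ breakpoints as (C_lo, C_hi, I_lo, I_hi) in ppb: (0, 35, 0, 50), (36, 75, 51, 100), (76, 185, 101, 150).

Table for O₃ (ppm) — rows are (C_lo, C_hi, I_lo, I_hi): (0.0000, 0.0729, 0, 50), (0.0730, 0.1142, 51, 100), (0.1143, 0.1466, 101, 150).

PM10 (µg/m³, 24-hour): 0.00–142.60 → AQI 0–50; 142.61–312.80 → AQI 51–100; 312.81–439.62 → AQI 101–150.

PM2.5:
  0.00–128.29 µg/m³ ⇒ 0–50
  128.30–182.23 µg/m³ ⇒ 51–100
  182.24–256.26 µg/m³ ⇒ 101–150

124

CO: 9.054 lies in 5.086–12.824, so I_lo=51, I_hi=100, C_lo=5.086, C_hi=12.824.
(100−51)/(12.824−5.086) × (9.054−5.086) + 51 = 49/7.738 × 3.968 + 51 ≈ 76.13 → 76.
SO₂ 128: bracket 76–185 → index 101–150; slope 49/109, offset 52.
AQI = 101 + 49/109·52 ≈ 124.38 ⇒ 124.
O₃: 0.1411 ∈ [0.1143, 0.1466] ↔ index [101, 150].
101 + (0.1411−0.1143)·(150−101)/(0.1466−0.1143) = 101 + 0.0268·49/0.0323 ≈ 141.66, so AQI = 142.
PM10: row 142.61–312.80 (AQI 51–100). (100−51)·(244.16−142.61)/(312.80−142.61) + 51 = 49·101.55/170.19 + 51 ≈ 80.24 → 80.
PM2.5: 165.47 lies in 128.30–182.23, so I_lo=51, I_hi=100, C_lo=128.30, C_hi=182.23.
(100−51)/(182.23−128.30) × (165.47−128.30) + 51 = 49/53.93 × 37.17 + 51 ≈ 84.77 → 85.
Sub-indices: CO→76, SO₂→124, O₃→142, PM10→80, PM2.5→85. Ranked high→low: 142, 124, 85, 80, 76. Second-highest sub-index = 124.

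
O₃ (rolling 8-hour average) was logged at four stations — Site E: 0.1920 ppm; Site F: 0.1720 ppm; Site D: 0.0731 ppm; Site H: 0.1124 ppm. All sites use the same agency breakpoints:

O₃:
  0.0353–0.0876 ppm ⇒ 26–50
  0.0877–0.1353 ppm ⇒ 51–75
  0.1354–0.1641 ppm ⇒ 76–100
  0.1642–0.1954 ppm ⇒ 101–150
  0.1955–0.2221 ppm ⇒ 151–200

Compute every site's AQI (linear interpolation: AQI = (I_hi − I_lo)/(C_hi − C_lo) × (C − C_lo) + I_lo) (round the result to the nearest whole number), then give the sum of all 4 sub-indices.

364

Site E 0.1920: bracket 0.1642–0.1954 → index 101–150; slope 49/0.0312, offset 0.0278.
AQI = 101 + 49/0.0312·0.0278 ≈ 144.66 ⇒ 145.
Site F: 0.1720 ∈ [0.1642, 0.1954] ↔ index [101, 150].
101 + (0.1720−0.1642)·(150−101)/(0.1954−0.1642) = 101 + 0.0078·49/0.0312 ≈ 113.25, so AQI = 113.
Site D 0.0731: bracket 0.0353–0.0876 → index 26–50; slope 24/0.0523, offset 0.0378.
AQI = 26 + 24/0.0523·0.0378 ≈ 43.35 ⇒ 43.
Site H 0.1124: bracket 0.0877–0.1353 → index 51–75; slope 24/0.0476, offset 0.0247.
AQI = 51 + 24/0.0476·0.0247 ≈ 63.45 ⇒ 63.
AQIs: Site E=145, Site F=113, Site D=43, Site H=63. Sum = 145 + 113 + 43 + 63 = 364.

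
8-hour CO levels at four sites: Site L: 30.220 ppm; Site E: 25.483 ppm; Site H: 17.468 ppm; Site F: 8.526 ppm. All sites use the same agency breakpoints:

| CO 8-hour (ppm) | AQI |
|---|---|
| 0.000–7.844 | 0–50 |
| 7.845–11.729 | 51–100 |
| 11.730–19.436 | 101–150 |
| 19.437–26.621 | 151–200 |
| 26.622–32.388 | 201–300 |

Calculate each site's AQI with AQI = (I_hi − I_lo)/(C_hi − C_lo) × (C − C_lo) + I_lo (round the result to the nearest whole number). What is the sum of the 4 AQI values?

652

Site L 30.220: bracket 26.622–32.388 → index 201–300; slope 99/5.766, offset 3.598.
AQI = 201 + 99/5.766·3.598 ≈ 262.78 ⇒ 263.
Site E 25.483: bracket 19.437–26.621 → index 151–200; slope 49/7.184, offset 6.046.
AQI = 151 + 49/7.184·6.046 ≈ 192.24 ⇒ 192.
Site H: row 11.730–19.436 (AQI 101–150). (150−101)·(17.468−11.730)/(19.436−11.730) + 101 = 49·5.738/7.706 + 101 ≈ 137.49 → 137.
Site F: 8.526 ∈ [7.845, 11.729] ↔ index [51, 100].
51 + (8.526−7.845)·(100−51)/(11.729−7.845) = 51 + 0.681·49/3.884 ≈ 59.59, so AQI = 60.
AQIs: Site L=263, Site E=192, Site H=137, Site F=60. Sum = 263 + 192 + 137 + 60 = 652.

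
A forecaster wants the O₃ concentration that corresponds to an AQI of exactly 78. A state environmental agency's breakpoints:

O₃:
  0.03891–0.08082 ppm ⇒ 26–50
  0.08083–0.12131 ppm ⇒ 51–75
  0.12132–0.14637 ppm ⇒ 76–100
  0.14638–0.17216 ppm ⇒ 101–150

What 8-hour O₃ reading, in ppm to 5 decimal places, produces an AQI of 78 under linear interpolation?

AQI 78 lies in the 76–100 band, which corresponds to 0.12132–0.14637 ppm.
C = 0.12132 + (78−76)×(0.14637−0.12132)/(100−76) = 0.12132 + 2×0.02505/24 ≈ 0.1234075 ppm → 0.12341 ppm to 5 dp.

0.12341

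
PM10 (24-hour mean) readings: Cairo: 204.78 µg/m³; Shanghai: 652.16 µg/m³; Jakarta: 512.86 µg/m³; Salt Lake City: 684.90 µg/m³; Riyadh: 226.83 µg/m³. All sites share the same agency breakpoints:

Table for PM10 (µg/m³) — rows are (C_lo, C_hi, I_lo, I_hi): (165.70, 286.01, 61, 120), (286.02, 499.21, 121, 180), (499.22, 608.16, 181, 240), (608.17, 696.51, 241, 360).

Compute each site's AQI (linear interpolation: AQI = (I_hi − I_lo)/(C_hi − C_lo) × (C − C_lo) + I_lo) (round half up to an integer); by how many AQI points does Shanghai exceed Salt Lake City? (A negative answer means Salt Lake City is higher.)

-44

Cairo: row 165.70–286.01 (AQI 61–120). (120−61)·(204.78−165.70)/(286.01−165.70) + 61 = 59·39.08/120.31 + 61 ≈ 80.16 → 80.
Shanghai: 652.16 lies in 608.17–696.51, so I_lo=241, I_hi=360, C_lo=608.17, C_hi=696.51.
(360−241)/(696.51−608.17) × (652.16−608.17) + 241 = 119/88.34 × 43.99 + 241 ≈ 300.26 → 300.
Jakarta: row 499.22–608.16 (AQI 181–240). (240−181)·(512.86−499.22)/(608.16−499.22) + 181 = 59·13.64/108.94 + 181 ≈ 188.39 → 188.
Salt Lake City: 684.90 ∈ [608.17, 696.51] ↔ index [241, 360].
241 + (684.90−608.17)·(360−241)/(696.51−608.17) = 241 + 76.73·119/88.34 ≈ 344.36, so AQI = 344.
Riyadh: row 165.70–286.01 (AQI 61–120). (120−61)·(226.83−165.70)/(286.01−165.70) + 61 = 59·61.13/120.31 + 61 ≈ 90.98 → 91.
AQIs: Cairo=80, Shanghai=300, Jakarta=188, Salt Lake City=344, Riyadh=91. Shanghai (300) − Salt Lake City (344) = -44.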